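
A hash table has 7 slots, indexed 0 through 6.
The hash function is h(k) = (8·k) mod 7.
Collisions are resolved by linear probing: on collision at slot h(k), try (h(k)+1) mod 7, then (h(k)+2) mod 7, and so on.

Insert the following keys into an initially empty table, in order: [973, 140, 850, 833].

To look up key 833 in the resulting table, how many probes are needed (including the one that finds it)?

3

973 hashes to 0; slot 0 is free → place at 0.
140 hashes to 0; 0 taken → place at 1.
850 hashes to 3; slot 3 is free → place at 3.
833 hashes to 0; 0,1 taken → place at 2.
Table: [973, 140, 833, 850, ., ., .]
Lookup 833: h=0, probe 0,1,2 → found at 2.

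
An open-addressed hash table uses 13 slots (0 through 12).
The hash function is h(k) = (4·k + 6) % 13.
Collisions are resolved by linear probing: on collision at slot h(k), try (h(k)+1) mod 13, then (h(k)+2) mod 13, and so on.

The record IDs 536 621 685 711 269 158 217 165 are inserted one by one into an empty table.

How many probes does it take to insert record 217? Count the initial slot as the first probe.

Insert 536: h=5, slot 5 empty → index 5.
Insert 621: h=7, slot 7 empty → index 7.
Insert 685: h=3, slot 3 empty → index 3.
Insert 711: h=3, slot 3 occupied → index 4.
Insert 269: h=3, slots 3,4,5 occupied → index 6.
Insert 158: h=1, slot 1 empty → index 1.
Insert 217: h=3, slots 3,4,5,6,7 occupied → index 8.
Insert 165: h=3, slots 3,4,5,6,7,8 occupied → index 9.
Table: [—, 158, —, 685, 711, 536, 269, 621, 217, 165, —, —, —]

6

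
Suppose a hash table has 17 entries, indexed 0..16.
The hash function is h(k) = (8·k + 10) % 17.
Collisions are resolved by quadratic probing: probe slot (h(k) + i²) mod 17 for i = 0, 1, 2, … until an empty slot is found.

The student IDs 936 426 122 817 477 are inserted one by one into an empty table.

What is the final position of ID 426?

2

Insert 936: h=1, slot 1 empty → index 1.
Insert 426: h=1, slot 1 occupied → index 2.
Insert 122: h=0, slot 0 empty → index 0.
Insert 817: h=1, slots 1,2 occupied → index 5.
Insert 477: h=1, slots 1,2,5 occupied → index 10.
Table: [122, 936, 426, —, —, 817, —, —, —, —, 477, —, —, —, —, —, —]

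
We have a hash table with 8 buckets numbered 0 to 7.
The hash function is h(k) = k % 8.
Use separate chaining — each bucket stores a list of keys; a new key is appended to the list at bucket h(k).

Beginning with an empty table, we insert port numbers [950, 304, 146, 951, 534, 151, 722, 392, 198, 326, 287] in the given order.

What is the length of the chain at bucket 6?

Insert 950: h=6, bucket 6 empty → new chain.
Insert 304: h=0, bucket 0 empty → new chain.
Insert 146: h=2, bucket 2 empty → new chain.
Insert 951: h=7, bucket 7 empty → new chain.
Insert 534: h=6, bucket 6 nonempty → append to chain.
Insert 151: h=7, bucket 7 nonempty → append to chain.
Insert 722: h=2, bucket 2 nonempty → append to chain.
Insert 392: h=0, bucket 0 nonempty → append to chain.
Insert 198: h=6, bucket 6 nonempty → append to chain.
Insert 326: h=6, bucket 6 nonempty → append to chain.
Insert 287: h=7, bucket 7 nonempty → append to chain.
Final buckets:
0: 304 -> 392
1: .
2: 146 -> 722
3: .
4: .
5: .
6: 950 -> 534 -> 198 -> 326
7: 951 -> 151 -> 287

4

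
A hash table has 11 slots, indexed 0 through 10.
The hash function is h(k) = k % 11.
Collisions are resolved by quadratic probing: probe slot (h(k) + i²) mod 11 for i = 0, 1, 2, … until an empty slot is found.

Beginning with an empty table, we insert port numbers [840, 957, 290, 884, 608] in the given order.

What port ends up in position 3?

840 hashes to 4; slot 4 is free → place at 4.
957 hashes to 0; slot 0 is free → place at 0.
290 hashes to 4; 4 taken → place at 5.
884 hashes to 4; 4,5 taken → place at 8.
608 hashes to 3; slot 3 is free → place at 3.
Table: [957, —, —, 608, 840, 290, —, —, 884, —, —]

608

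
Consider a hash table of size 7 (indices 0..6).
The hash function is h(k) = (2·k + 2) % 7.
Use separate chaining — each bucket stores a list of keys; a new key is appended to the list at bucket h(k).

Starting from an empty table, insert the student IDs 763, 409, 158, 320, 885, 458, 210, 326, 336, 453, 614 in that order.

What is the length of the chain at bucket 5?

763 -> bucket 2
409 -> bucket 1
158 -> bucket 3
320 -> bucket 5
885 -> bucket 1 (collision)
458 -> bucket 1 (collision)
210 -> bucket 2 (collision)
326 -> bucket 3 (collision)
336 -> bucket 2 (collision)
453 -> bucket 5 (collision)
614 -> bucket 5 (collision)
Final buckets:
0: -
1: 409 -> 885 -> 458
2: 763 -> 210 -> 336
3: 158 -> 326
4: -
5: 320 -> 453 -> 614
6: -

3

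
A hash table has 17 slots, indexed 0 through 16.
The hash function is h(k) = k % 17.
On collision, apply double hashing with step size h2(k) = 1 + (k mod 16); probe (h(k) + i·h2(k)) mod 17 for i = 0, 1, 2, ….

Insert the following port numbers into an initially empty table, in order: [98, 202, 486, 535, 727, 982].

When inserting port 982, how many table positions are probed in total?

2

98: h=13 => slot 13
202: h=15 => slot 15
486: h=10 => slot 10
535: h=8 => slot 8
727: h=13, h2=8, probe 13,4 => slot 4
982: h=13, h2=7, probe 13,3 => slot 3
Table: [-, -, -, 982, 727, -, -, -, 535, -, 486, -, -, 98, -, 202, -]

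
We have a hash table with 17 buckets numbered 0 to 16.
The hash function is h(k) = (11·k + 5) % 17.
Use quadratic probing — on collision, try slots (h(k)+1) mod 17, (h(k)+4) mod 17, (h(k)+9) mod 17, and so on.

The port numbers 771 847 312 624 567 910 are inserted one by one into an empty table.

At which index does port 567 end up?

771 hashes to 3; slot 3 is free -> place at 3.
847 hashes to 6; slot 6 is free -> place at 6.
312 hashes to 3; 3 taken -> place at 4.
624 hashes to 1; slot 1 is free -> place at 1.
567 hashes to 3; 3,4 taken -> place at 7.
910 hashes to 2; slot 2 is free -> place at 2.
Table: [-, 624, 910, 771, 312, -, 847, 567, -, -, -, -, -, -, -, -, -]

7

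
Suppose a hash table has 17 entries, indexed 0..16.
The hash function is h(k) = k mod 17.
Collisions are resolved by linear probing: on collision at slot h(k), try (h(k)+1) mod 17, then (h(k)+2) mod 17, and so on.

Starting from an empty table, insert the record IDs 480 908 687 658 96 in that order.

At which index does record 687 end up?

8

480: h=4 → slot 4
908: h=7 → slot 7
687: h=7, probe 7,8 → slot 8
658: h=12 → slot 12
96: h=11 → slot 11
Table: [—, —, —, —, 480, —, —, 908, 687, —, —, 96, 658, —, —, —, —]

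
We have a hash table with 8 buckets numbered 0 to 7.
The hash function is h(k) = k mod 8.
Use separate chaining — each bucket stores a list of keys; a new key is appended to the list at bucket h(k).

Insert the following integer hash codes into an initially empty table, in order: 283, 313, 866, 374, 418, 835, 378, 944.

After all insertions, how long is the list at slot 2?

3

Insert 283: h=3, bucket 3 empty → new chain.
Insert 313: h=1, bucket 1 empty → new chain.
Insert 866: h=2, bucket 2 empty → new chain.
Insert 374: h=6, bucket 6 empty → new chain.
Insert 418: h=2, bucket 2 nonempty → append to chain.
Insert 835: h=3, bucket 3 nonempty → append to chain.
Insert 378: h=2, bucket 2 nonempty → append to chain.
Insert 944: h=0, bucket 0 empty → new chain.
Final buckets:
0: 944
1: 313
2: 866 -> 418 -> 378
3: 283 -> 835
4: ∅
5: ∅
6: 374
7: ∅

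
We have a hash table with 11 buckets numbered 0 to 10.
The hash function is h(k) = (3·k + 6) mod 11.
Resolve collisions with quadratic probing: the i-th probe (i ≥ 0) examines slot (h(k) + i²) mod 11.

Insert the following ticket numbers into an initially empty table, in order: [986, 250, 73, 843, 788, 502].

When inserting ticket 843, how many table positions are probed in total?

986: h=5 → slot 5
250: h=8 → slot 8
73: h=5, probe 5,6 → slot 6
843: h=5, probe 5,6,9 → slot 9
788: h=5, probe 5,6,9,3 → slot 3
502: h=5, probe 5,6,9,3,10 → slot 10
Table: [., ., ., 788, ., 986, 73, ., 250, 843, 502]

3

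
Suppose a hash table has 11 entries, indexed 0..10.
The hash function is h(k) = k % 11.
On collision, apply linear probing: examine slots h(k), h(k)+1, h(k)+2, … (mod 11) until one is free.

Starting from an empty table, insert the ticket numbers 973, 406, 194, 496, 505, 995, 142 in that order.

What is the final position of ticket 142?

973: h=5 => slot 5
406: h=10 => slot 10
194: h=7 => slot 7
496: h=1 => slot 1
505: h=10, probe 10,0 => slot 0
995: h=5, probe 5,6 => slot 6
142: h=10, probe 10,0,1,2 => slot 2
Table: [505, 496, 142, ∅, ∅, 973, 995, 194, ∅, ∅, 406]

2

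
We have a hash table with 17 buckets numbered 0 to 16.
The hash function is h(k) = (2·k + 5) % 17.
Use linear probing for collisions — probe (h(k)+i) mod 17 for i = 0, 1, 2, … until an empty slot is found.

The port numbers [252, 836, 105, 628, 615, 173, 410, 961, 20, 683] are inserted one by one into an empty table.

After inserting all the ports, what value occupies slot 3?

Insert 252: h=16, slot 16 empty => index 16.
Insert 836: h=11, slot 11 empty => index 11.
Insert 105: h=11, slot 11 occupied => index 12.
Insert 628: h=3, slot 3 empty => index 3.
Insert 615: h=11, slots 11,12 occupied => index 13.
Insert 173: h=11, slots 11,12,13 occupied => index 14.
Insert 410: h=9, slot 9 empty => index 9.
Insert 961: h=6, slot 6 empty => index 6.
Insert 20: h=11, slots 11,12,13,14 occupied => index 15.
Insert 683: h=11, slots 11,12,13,14,15,16 occupied => index 0.
Table: [683, ., ., 628, ., ., 961, ., ., 410, ., 836, 105, 615, 173, 20, 252]

628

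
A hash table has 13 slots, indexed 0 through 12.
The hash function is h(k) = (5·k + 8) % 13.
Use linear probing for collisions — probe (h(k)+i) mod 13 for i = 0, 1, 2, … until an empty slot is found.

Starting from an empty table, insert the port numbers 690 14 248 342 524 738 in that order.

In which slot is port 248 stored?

2

690 hashes to 0; slot 0 is free -> place at 0.
14 hashes to 0; 0 taken -> place at 1.
248 hashes to 0; 0,1 taken -> place at 2.
342 hashes to 2; 2 taken -> place at 3.
524 hashes to 2; 2,3 taken -> place at 4.
738 hashes to 6; slot 6 is free -> place at 6.
Table: [690, 14, 248, 342, 524, -, 738, -, -, -, -, -, -]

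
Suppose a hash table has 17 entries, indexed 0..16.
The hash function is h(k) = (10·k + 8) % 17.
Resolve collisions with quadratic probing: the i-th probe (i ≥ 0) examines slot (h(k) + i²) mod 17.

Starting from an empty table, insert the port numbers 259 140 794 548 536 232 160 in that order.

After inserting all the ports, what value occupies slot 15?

Insert 259: h=14, slot 14 empty → index 14.
Insert 140: h=14, slot 14 occupied → index 15.
Insert 794: h=9, slot 9 empty → index 9.
Insert 548: h=14, slots 14,15 occupied → index 1.
Insert 536: h=13, slot 13 empty → index 13.
Insert 232: h=16, slot 16 empty → index 16.
Insert 160: h=10, slot 10 empty → index 10.
Table: [—, 548, —, —, —, —, —, —, —, 794, 160, —, —, 536, 259, 140, 232]

140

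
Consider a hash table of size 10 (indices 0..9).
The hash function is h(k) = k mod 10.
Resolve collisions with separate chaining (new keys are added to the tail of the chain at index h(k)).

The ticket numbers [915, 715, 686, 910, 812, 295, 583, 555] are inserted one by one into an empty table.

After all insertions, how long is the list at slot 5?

4

915 -> bucket 5
715 -> bucket 5 (collision)
686 -> bucket 6
910 -> bucket 0
812 -> bucket 2
295 -> bucket 5 (collision)
583 -> bucket 3
555 -> bucket 5 (collision)
Final buckets:
0: 910
1: _
2: 812
3: 583
4: _
5: 915 -> 715 -> 295 -> 555
6: 686
7: _
8: _
9: _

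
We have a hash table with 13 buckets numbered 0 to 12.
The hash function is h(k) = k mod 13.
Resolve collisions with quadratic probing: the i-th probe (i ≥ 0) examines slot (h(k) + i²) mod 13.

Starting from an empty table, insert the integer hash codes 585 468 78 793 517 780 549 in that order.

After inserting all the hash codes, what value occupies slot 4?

585 hashes to 0; slot 0 is free → place at 0.
468 hashes to 0; 0 taken → place at 1.
78 hashes to 0; 0,1 taken → place at 4.
793 hashes to 0; 0,1,4 taken → place at 9.
517 hashes to 10; slot 10 is free → place at 10.
780 hashes to 0; 0,1,4,9 taken → place at 3.
549 hashes to 3; 3,4 taken → place at 7.
Table: [585, 468, _, 780, 78, _, _, 549, _, 793, 517, _, _]

78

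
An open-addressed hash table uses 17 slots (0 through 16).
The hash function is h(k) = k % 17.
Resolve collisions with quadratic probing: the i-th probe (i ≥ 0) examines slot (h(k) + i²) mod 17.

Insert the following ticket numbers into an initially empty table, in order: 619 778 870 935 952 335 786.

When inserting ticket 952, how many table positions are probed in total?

Insert 619: h=7, slot 7 empty → index 7.
Insert 778: h=13, slot 13 empty → index 13.
Insert 870: h=3, slot 3 empty → index 3.
Insert 935: h=0, slot 0 empty → index 0.
Insert 952: h=0, slot 0 occupied → index 1.
Insert 335: h=12, slot 12 empty → index 12.
Insert 786: h=4, slot 4 empty → index 4.
Table: [935, 952, ∅, 870, 786, ∅, ∅, 619, ∅, ∅, ∅, ∅, 335, 778, ∅, ∅, ∅]

2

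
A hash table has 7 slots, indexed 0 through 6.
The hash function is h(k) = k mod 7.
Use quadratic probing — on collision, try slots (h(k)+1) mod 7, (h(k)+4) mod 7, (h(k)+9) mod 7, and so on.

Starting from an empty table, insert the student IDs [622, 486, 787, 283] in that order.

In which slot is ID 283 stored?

622 hashes to 6; slot 6 is free → place at 6.
486 hashes to 3; slot 3 is free → place at 3.
787 hashes to 3; 3 taken → place at 4.
283 hashes to 3; 3,4 taken → place at 0.
Table: [283, ., ., 486, 787, ., 622]

0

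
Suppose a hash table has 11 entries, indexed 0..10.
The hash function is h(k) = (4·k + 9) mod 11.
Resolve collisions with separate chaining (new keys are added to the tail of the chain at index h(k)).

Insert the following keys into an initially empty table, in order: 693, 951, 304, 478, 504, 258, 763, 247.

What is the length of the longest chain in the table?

4

693 → bucket 9
951 → bucket 7
304 → bucket 4
478 → bucket 7 (collision)
504 → bucket 1
258 → bucket 7 (collision)
763 → bucket 3
247 → bucket 7 (collision)
Final buckets:
0: _
1: 504
2: _
3: 763
4: 304
5: _
6: _
7: 951 -> 478 -> 258 -> 247
8: _
9: 693
10: _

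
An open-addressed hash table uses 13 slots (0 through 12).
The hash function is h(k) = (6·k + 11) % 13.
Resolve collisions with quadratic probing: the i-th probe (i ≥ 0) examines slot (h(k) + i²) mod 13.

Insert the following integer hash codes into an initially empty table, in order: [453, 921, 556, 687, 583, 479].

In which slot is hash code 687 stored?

3

453 hashes to 12; slot 12 is free -> place at 12.
921 hashes to 12; 12 taken -> place at 0.
556 hashes to 6; slot 6 is free -> place at 6.
687 hashes to 12; 12,0 taken -> place at 3.
583 hashes to 12; 12,0,3 taken -> place at 8.
479 hashes to 12; 12,0,3,8 taken -> place at 2.
Table: [921, ., 479, 687, ., ., 556, ., 583, ., ., ., 453]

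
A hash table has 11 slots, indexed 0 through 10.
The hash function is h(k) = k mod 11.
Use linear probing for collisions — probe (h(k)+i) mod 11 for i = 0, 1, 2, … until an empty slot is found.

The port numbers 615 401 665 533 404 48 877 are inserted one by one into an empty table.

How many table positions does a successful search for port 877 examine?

Insert 615: h=10, slot 10 empty => index 10.
Insert 401: h=5, slot 5 empty => index 5.
Insert 665: h=5, slot 5 occupied => index 6.
Insert 533: h=5, slots 5,6 occupied => index 7.
Insert 404: h=8, slot 8 empty => index 8.
Insert 48: h=4, slot 4 empty => index 4.
Insert 877: h=8, slot 8 occupied => index 9.
Table: [—, —, —, —, 48, 401, 665, 533, 404, 877, 615]
Lookup 877: h=8, probe 8,9 → found at 9.

2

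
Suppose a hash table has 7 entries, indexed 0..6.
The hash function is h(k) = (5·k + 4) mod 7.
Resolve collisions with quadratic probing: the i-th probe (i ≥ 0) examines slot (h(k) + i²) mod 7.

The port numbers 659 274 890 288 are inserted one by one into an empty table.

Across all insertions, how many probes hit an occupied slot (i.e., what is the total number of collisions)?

6

659 hashes to 2; slot 2 is free -> place at 2.
274 hashes to 2; 2 taken -> place at 3.
890 hashes to 2; 2,3 taken -> place at 6.
288 hashes to 2; 2,3,6 taken -> place at 4.
Table: [∅, ∅, 659, 274, 288, ∅, 890]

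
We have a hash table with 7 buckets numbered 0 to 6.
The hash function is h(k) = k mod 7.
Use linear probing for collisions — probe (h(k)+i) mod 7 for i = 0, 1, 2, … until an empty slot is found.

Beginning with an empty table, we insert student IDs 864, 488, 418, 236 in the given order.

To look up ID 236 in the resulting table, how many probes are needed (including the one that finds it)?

Insert 864: h=3, slot 3 empty => index 3.
Insert 488: h=5, slot 5 empty => index 5.
Insert 418: h=5, slot 5 occupied => index 6.
Insert 236: h=5, slots 5,6 occupied => index 0.
Table: [236, _, _, 864, _, 488, 418]
Lookup 236: h=5, probe 5,6,0 → found at 0.

3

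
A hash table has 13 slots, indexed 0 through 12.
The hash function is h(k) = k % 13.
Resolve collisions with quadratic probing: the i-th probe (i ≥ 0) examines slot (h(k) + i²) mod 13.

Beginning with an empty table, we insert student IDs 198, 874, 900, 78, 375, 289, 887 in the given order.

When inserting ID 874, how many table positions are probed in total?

2

198: h=3 => slot 3
874: h=3, probe 3,4 => slot 4
900: h=3, probe 3,4,7 => slot 7
78: h=0 => slot 0
375: h=11 => slot 11
289: h=3, probe 3,4,7,12 => slot 12
887: h=3, probe 3,4,7,12,6 => slot 6
Table: [78, _, _, 198, 874, _, 887, 900, _, _, _, 375, 289]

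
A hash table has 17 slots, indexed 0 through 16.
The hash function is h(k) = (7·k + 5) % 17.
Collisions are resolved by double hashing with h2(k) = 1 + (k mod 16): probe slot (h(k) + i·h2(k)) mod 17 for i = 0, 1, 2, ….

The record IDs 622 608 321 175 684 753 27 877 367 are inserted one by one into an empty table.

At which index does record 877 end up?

622: h=7 → slot 7
608: h=11 → slot 11
321: h=8 → slot 8
175: h=6 → slot 6
684: h=16 → slot 16
753: h=6, h2=2, probe 6,8,10 → slot 10
27: h=7, h2=12, probe 7,2 → slot 2
877: h=7, h2=14, probe 7,4 → slot 4
367: h=7, h2=16, probe 7,6,5 → slot 5
Table: [∅, ∅, 27, ∅, 877, 367, 175, 622, 321, ∅, 753, 608, ∅, ∅, ∅, ∅, 684]

4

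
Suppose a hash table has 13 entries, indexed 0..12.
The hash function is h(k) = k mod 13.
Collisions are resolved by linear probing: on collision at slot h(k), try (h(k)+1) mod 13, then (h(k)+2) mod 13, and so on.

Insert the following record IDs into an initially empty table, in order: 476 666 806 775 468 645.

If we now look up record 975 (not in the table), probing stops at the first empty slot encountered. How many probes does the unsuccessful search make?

476 hashes to 8; slot 8 is free → place at 8.
666 hashes to 3; slot 3 is free → place at 3.
806 hashes to 0; slot 0 is free → place at 0.
775 hashes to 8; 8 taken → place at 9.
468 hashes to 0; 0 taken → place at 1.
645 hashes to 8; 8,9 taken → place at 10.
Table: [806, 468, -, 666, -, -, -, -, 476, 775, 645, -, -]
Lookup 975: h=0, probe 0,1,2 → slot 2 empty, not found.

3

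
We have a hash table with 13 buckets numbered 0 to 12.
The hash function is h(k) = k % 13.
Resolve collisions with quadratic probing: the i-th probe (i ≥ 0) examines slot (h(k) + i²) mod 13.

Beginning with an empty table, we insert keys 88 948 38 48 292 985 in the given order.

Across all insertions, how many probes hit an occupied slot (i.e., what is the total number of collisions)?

2

88 hashes to 10; slot 10 is free -> place at 10.
948 hashes to 12; slot 12 is free -> place at 12.
38 hashes to 12; 12 taken -> place at 0.
48 hashes to 9; slot 9 is free -> place at 9.
292 hashes to 6; slot 6 is free -> place at 6.
985 hashes to 10; 10 taken -> place at 11.
Table: [38, ., ., ., ., ., 292, ., ., 48, 88, 985, 948]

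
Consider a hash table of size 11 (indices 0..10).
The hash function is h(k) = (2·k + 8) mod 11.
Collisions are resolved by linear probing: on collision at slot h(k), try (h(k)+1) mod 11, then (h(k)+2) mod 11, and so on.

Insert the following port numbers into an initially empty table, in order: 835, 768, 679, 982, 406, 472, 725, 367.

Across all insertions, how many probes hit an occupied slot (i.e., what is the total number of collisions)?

835 hashes to 6; slot 6 is free => place at 6.
768 hashes to 4; slot 4 is free => place at 4.
679 hashes to 2; slot 2 is free => place at 2.
982 hashes to 3; slot 3 is free => place at 3.
406 hashes to 6; 6 taken => place at 7.
472 hashes to 6; 6,7 taken => place at 8.
725 hashes to 6; 6,7,8 taken => place at 9.
367 hashes to 5; slot 5 is free => place at 5.
Table: [_, _, 679, 982, 768, 367, 835, 406, 472, 725, _]

6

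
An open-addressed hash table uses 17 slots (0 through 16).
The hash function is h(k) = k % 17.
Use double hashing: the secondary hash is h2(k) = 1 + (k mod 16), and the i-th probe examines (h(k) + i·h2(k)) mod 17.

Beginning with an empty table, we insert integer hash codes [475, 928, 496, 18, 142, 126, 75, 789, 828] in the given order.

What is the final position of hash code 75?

475: h=16 => slot 16
928: h=10 => slot 10
496: h=3 => slot 3
18: h=1 => slot 1
142: h=6 => slot 6
126: h=7 => slot 7
75: h=7, h2=12, probe 7,2 => slot 2
789: h=7, h2=6, probe 7,13 => slot 13
828: h=12 => slot 12
Table: [_, 18, 75, 496, _, _, 142, 126, _, _, 928, _, 828, 789, _, _, 475]

2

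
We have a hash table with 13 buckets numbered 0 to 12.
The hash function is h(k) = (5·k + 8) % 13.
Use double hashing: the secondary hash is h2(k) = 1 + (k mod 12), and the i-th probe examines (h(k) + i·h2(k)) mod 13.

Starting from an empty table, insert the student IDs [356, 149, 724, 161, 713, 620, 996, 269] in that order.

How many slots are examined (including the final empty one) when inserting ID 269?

4

356 hashes to 7; slot 7 is free → place at 7.
149 hashes to 12; slot 12 is free → place at 12.
724 hashes to 1; slot 1 is free → place at 1.
161 hashes to 7, h2=6; 7 taken → place at 0.
713 hashes to 11; slot 11 is free → place at 11.
620 hashes to 1, h2=9; 1 taken → place at 10.
996 hashes to 9; slot 9 is free → place at 9.
269 hashes to 1, h2=6; 1,7,0 taken → place at 6.
Table: [161, 724, _, _, _, _, 269, 356, _, 996, 620, 713, 149]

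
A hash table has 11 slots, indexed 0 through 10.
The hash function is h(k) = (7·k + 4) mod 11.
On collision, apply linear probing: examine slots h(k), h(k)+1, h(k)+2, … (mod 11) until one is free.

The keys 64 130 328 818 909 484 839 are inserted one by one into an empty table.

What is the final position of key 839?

5

64 hashes to 1; slot 1 is free -> place at 1.
130 hashes to 1; 1 taken -> place at 2.
328 hashes to 1; 1,2 taken -> place at 3.
818 hashes to 10; slot 10 is free -> place at 10.
909 hashes to 9; slot 9 is free -> place at 9.
484 hashes to 4; slot 4 is free -> place at 4.
839 hashes to 3; 3,4 taken -> place at 5.
Table: [∅, 64, 130, 328, 484, 839, ∅, ∅, ∅, 909, 818]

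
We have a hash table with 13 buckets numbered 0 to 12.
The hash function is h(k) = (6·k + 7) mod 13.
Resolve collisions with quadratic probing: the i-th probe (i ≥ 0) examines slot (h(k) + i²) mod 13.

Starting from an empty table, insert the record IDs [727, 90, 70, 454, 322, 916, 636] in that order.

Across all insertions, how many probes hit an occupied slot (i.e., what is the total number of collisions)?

Insert 727: h=1, slot 1 empty → index 1.
Insert 90: h=1, slot 1 occupied → index 2.
Insert 70: h=11, slot 11 empty → index 11.
Insert 454: h=1, slots 1,2 occupied → index 5.
Insert 322: h=2, slot 2 occupied → index 3.
Insert 916: h=4, slot 4 empty → index 4.
Insert 636: h=1, slots 1,2,5 occupied → index 10.
Table: [_, 727, 90, 322, 916, 454, _, _, _, _, 636, 70, _]

7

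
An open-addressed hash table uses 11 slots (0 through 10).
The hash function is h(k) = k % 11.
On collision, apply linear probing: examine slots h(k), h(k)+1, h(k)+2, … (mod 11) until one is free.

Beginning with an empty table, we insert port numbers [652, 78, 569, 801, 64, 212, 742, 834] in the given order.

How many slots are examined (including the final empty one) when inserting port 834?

652 hashes to 3; slot 3 is free => place at 3.
78 hashes to 1; slot 1 is free => place at 1.
569 hashes to 8; slot 8 is free => place at 8.
801 hashes to 9; slot 9 is free => place at 9.
64 hashes to 9; 9 taken => place at 10.
212 hashes to 3; 3 taken => place at 4.
742 hashes to 5; slot 5 is free => place at 5.
834 hashes to 9; 9,10 taken => place at 0.
Table: [834, 78, -, 652, 212, 742, -, -, 569, 801, 64]

3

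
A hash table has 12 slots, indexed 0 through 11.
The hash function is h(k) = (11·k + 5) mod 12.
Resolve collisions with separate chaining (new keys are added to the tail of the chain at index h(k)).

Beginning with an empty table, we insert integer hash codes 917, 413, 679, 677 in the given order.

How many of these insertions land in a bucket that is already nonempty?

Insert 917: h=0, bucket 0 empty -> new chain.
Insert 413: h=0, bucket 0 nonempty -> append to chain.
Insert 679: h=10, bucket 10 empty -> new chain.
Insert 677: h=0, bucket 0 nonempty -> append to chain.
Final buckets:
0: 917 -> 413 -> 677
1: .
2: .
3: .
4: .
5: .
6: .
7: .
8: .
9: .
10: 679
11: .

2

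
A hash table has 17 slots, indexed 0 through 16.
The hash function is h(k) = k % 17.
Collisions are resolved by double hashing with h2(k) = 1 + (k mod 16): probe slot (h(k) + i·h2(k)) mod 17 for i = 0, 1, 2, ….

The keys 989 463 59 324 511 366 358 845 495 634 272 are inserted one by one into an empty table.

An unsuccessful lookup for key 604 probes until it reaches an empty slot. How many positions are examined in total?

989 hashes to 3; slot 3 is free -> place at 3.
463 hashes to 4; slot 4 is free -> place at 4.
59 hashes to 8; slot 8 is free -> place at 8.
324 hashes to 1; slot 1 is free -> place at 1.
511 hashes to 1, h2=16; 1 taken -> place at 0.
366 hashes to 9; slot 9 is free -> place at 9.
358 hashes to 1, h2=7; 1,8 taken -> place at 15.
845 hashes to 12; slot 12 is free -> place at 12.
495 hashes to 2; slot 2 is free -> place at 2.
634 hashes to 5; slot 5 is free -> place at 5.
272 hashes to 0, h2=1; 0,1,2,3,4,5 taken -> place at 6.
Table: [511, 324, 495, 989, 463, 634, 272, ∅, 59, 366, ∅, ∅, 845, ∅, ∅, 358, ∅]
Lookup 604: h=9, h2=13, probe 9,5,1,14 → slot 14 empty, not found.

4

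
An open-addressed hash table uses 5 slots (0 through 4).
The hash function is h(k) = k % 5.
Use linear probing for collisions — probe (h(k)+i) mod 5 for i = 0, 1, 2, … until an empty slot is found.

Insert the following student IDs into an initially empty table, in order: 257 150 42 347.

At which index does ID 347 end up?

4

257 hashes to 2; slot 2 is free -> place at 2.
150 hashes to 0; slot 0 is free -> place at 0.
42 hashes to 2; 2 taken -> place at 3.
347 hashes to 2; 2,3 taken -> place at 4.
Table: [150, _, 257, 42, 347]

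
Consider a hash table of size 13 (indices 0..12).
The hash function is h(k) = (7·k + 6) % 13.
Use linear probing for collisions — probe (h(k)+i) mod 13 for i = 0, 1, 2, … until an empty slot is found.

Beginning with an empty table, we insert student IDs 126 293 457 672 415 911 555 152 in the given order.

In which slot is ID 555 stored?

Insert 126: h=4, slot 4 empty → index 4.
Insert 293: h=3, slot 3 empty → index 3.
Insert 457: h=7, slot 7 empty → index 7.
Insert 672: h=4, slot 4 occupied → index 5.
Insert 415: h=12, slot 12 empty → index 12.
Insert 911: h=0, slot 0 empty → index 0.
Insert 555: h=4, slots 4,5 occupied → index 6.
Insert 152: h=4, slots 4,5,6,7 occupied → index 8.
Table: [911, -, -, 293, 126, 672, 555, 457, 152, -, -, -, 415]

6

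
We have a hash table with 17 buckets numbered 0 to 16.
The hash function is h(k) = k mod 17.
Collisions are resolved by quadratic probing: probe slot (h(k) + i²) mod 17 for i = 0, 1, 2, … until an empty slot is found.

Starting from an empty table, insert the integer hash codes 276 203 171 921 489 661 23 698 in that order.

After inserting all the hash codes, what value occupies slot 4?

276

Insert 276: h=4, slot 4 empty -> index 4.
Insert 203: h=16, slot 16 empty -> index 16.
Insert 171: h=1, slot 1 empty -> index 1.
Insert 921: h=3, slot 3 empty -> index 3.
Insert 489: h=13, slot 13 empty -> index 13.
Insert 661: h=15, slot 15 empty -> index 15.
Insert 23: h=6, slot 6 empty -> index 6.
Insert 698: h=1, slot 1 occupied -> index 2.
Table: [∅, 171, 698, 921, 276, ∅, 23, ∅, ∅, ∅, ∅, ∅, ∅, 489, ∅, 661, 203]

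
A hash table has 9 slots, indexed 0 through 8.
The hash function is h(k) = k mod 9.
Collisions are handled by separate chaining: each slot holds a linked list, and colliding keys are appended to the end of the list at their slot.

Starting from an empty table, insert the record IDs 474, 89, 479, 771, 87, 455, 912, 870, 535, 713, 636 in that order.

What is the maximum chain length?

Insert 474: h=6, bucket 6 empty → new chain.
Insert 89: h=8, bucket 8 empty → new chain.
Insert 479: h=2, bucket 2 empty → new chain.
Insert 771: h=6, bucket 6 nonempty → append to chain.
Insert 87: h=6, bucket 6 nonempty → append to chain.
Insert 455: h=5, bucket 5 empty → new chain.
Insert 912: h=3, bucket 3 empty → new chain.
Insert 870: h=6, bucket 6 nonempty → append to chain.
Insert 535: h=4, bucket 4 empty → new chain.
Insert 713: h=2, bucket 2 nonempty → append to chain.
Insert 636: h=6, bucket 6 nonempty → append to chain.
Final buckets:
0: —
1: —
2: 479 -> 713
3: 912
4: 535
5: 455
6: 474 -> 771 -> 87 -> 870 -> 636
7: —
8: 89

5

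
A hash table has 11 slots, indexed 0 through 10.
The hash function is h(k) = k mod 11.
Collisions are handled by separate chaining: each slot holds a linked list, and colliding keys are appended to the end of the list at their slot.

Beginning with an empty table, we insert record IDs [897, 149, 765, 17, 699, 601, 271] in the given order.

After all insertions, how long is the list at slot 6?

897 -> bucket 6
149 -> bucket 6 (collision)
765 -> bucket 6 (collision)
17 -> bucket 6 (collision)
699 -> bucket 6 (collision)
601 -> bucket 7
271 -> bucket 7 (collision)
Final buckets:
0: —
1: —
2: —
3: —
4: —
5: —
6: 897 -> 149 -> 765 -> 17 -> 699
7: 601 -> 271
8: —
9: —
10: —

5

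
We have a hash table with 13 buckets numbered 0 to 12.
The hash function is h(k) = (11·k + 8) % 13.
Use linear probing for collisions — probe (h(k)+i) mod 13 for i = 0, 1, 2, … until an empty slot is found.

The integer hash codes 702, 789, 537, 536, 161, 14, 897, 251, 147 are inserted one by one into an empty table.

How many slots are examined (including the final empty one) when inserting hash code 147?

702 hashes to 8; slot 8 is free => place at 8.
789 hashes to 3; slot 3 is free => place at 3.
537 hashes to 0; slot 0 is free => place at 0.
536 hashes to 2; slot 2 is free => place at 2.
161 hashes to 11; slot 11 is free => place at 11.
14 hashes to 6; slot 6 is free => place at 6.
897 hashes to 8; 8 taken => place at 9.
251 hashes to 0; 0 taken => place at 1.
147 hashes to 0; 0,1,2,3 taken => place at 4.
Table: [537, 251, 536, 789, 147, _, 14, _, 702, 897, _, 161, _]

5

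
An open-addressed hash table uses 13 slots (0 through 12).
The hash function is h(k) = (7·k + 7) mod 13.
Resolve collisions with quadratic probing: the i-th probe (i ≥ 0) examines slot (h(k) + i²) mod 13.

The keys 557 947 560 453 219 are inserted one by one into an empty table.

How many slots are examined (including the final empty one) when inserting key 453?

3

557: h=6 => slot 6
947: h=6, probe 6,7 => slot 7
560: h=1 => slot 1
453: h=6, probe 6,7,10 => slot 10
219: h=6, probe 6,7,10,2 => slot 2
Table: [_, 560, 219, _, _, _, 557, 947, _, _, 453, _, _]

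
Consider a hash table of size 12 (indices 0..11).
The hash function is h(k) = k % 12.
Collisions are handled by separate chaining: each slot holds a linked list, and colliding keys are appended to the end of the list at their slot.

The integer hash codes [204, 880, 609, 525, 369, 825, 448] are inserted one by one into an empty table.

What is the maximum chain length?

204 -> bucket 0
880 -> bucket 4
609 -> bucket 9
525 -> bucket 9 (collision)
369 -> bucket 9 (collision)
825 -> bucket 9 (collision)
448 -> bucket 4 (collision)
Final buckets:
0: 204
1: _
2: _
3: _
4: 880 -> 448
5: _
6: _
7: _
8: _
9: 609 -> 525 -> 369 -> 825
10: _
11: _

4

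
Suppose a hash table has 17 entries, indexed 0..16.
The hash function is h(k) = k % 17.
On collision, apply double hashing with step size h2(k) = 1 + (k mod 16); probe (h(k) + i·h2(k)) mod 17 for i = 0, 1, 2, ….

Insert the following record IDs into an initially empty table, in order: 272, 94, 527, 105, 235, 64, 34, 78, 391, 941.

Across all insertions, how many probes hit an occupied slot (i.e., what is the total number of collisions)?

272 hashes to 0; slot 0 is free -> place at 0.
94 hashes to 9; slot 9 is free -> place at 9.
527 hashes to 0, h2=16; 0 taken -> place at 16.
105 hashes to 3; slot 3 is free -> place at 3.
235 hashes to 14; slot 14 is free -> place at 14.
64 hashes to 13; slot 13 is free -> place at 13.
34 hashes to 0, h2=3; 0,3 taken -> place at 6.
78 hashes to 10; slot 10 is free -> place at 10.
391 hashes to 0, h2=8; 0 taken -> place at 8.
941 hashes to 6, h2=14; 6,3,0,14 taken -> place at 11.
Table: [272, _, _, 105, _, _, 34, _, 391, 94, 78, 941, _, 64, 235, _, 527]

8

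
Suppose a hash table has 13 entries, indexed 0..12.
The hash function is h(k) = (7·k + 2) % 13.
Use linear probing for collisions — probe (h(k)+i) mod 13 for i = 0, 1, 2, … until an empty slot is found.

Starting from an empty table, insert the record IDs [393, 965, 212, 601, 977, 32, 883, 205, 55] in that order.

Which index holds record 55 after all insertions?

393 hashes to 10; slot 10 is free -> place at 10.
965 hashes to 10; 10 taken -> place at 11.
212 hashes to 4; slot 4 is free -> place at 4.
601 hashes to 10; 10,11 taken -> place at 12.
977 hashes to 3; slot 3 is free -> place at 3.
32 hashes to 5; slot 5 is free -> place at 5.
883 hashes to 8; slot 8 is free -> place at 8.
205 hashes to 7; slot 7 is free -> place at 7.
55 hashes to 10; 10,11,12 taken -> place at 0.
Table: [55, ∅, ∅, 977, 212, 32, ∅, 205, 883, ∅, 393, 965, 601]

0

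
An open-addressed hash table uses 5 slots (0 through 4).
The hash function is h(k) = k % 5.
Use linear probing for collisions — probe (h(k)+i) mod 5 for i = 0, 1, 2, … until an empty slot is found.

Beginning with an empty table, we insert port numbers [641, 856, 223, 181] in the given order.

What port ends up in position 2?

641: h=1 => slot 1
856: h=1, probe 1,2 => slot 2
223: h=3 => slot 3
181: h=1, probe 1,2,3,4 => slot 4
Table: [—, 641, 856, 223, 181]

856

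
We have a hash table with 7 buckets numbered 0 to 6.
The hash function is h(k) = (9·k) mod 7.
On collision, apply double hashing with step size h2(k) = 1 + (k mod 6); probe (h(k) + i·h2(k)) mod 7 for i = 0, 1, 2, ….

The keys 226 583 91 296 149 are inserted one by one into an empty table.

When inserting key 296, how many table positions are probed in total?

226 hashes to 4; slot 4 is free → place at 4.
583 hashes to 4, h2=2; 4 taken → place at 6.
91 hashes to 0; slot 0 is free → place at 0.
296 hashes to 4, h2=3; 4,0 taken → place at 3.
149 hashes to 4, h2=6; 4,3 taken → place at 2.
Table: [91, _, 149, 296, 226, _, 583]

3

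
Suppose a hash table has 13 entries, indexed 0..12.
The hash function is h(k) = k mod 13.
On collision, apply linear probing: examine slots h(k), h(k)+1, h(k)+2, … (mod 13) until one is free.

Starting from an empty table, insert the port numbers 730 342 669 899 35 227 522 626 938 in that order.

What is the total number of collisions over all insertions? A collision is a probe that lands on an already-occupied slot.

Insert 730: h=2, slot 2 empty → index 2.
Insert 342: h=4, slot 4 empty → index 4.
Insert 669: h=6, slot 6 empty → index 6.
Insert 899: h=2, slot 2 occupied → index 3.
Insert 35: h=9, slot 9 empty → index 9.
Insert 227: h=6, slot 6 occupied → index 7.
Insert 522: h=2, slots 2,3,4 occupied → index 5.
Insert 626: h=2, slots 2,3,4,5,6,7 occupied → index 8.
Insert 938: h=2, slots 2,3,4,5,6,7,8,9 occupied → index 10.
Table: [-, -, 730, 899, 342, 522, 669, 227, 626, 35, 938, -, -]

19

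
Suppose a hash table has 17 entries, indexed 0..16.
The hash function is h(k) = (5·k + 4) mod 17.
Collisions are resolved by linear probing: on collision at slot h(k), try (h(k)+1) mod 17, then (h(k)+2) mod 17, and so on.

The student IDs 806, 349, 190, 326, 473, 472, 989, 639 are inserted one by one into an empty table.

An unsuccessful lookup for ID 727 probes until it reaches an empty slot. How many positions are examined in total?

Insert 806: h=5, slot 5 empty -> index 5.
Insert 349: h=15, slot 15 empty -> index 15.
Insert 190: h=2, slot 2 empty -> index 2.
Insert 326: h=2, slot 2 occupied -> index 3.
Insert 473: h=6, slot 6 empty -> index 6.
Insert 472: h=1, slot 1 empty -> index 1.
Insert 989: h=2, slots 2,3 occupied -> index 4.
Insert 639: h=3, slots 3,4,5,6 occupied -> index 7.
Table: [—, 472, 190, 326, 989, 806, 473, 639, —, —, —, —, —, —, —, 349, —]
Lookup 727: h=1, probe 1,2,3,4,5,6,7,8 → slot 8 empty, not found.

8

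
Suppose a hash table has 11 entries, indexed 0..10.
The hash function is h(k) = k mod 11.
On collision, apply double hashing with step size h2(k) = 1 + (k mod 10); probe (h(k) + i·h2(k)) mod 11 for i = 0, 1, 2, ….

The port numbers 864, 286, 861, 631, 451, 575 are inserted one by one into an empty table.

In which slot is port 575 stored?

864: h=6 → slot 6
286: h=0 → slot 0
861: h=3 → slot 3
631: h=4 → slot 4
451: h=0, h2=2, probe 0,2 → slot 2
575: h=3, h2=6, probe 3,9 → slot 9
Table: [286, _, 451, 861, 631, _, 864, _, _, 575, _]

9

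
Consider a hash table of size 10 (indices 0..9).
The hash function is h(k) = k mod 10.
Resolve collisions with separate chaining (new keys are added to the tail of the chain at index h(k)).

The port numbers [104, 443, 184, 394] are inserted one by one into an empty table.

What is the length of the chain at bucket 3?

104 → bucket 4
443 → bucket 3
184 → bucket 4 (collision)
394 → bucket 4 (collision)
Final buckets:
0: _
1: _
2: _
3: 443
4: 104 -> 184 -> 394
5: _
6: _
7: _
8: _
9: _

1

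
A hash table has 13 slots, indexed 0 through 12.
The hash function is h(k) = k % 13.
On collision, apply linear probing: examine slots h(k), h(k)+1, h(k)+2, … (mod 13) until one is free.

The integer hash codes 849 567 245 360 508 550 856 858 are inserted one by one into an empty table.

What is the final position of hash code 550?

849: h=4 → slot 4
567: h=8 → slot 8
245: h=11 → slot 11
360: h=9 → slot 9
508: h=1 → slot 1
550: h=4, probe 4,5 → slot 5
856: h=11, probe 11,12 → slot 12
858: h=0 → slot 0
Table: [858, 508, _, _, 849, 550, _, _, 567, 360, _, 245, 856]

5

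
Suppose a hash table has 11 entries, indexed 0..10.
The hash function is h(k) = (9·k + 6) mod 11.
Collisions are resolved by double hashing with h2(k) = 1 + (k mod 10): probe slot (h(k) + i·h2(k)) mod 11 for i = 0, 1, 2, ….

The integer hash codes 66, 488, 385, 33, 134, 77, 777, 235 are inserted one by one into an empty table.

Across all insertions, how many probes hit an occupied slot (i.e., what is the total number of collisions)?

66: h=6 => slot 6
488: h=9 => slot 9
385: h=6, h2=6, probe 6,1 => slot 1
33: h=6, h2=4, probe 6,10 => slot 10
134: h=2 => slot 2
77: h=6, h2=8, probe 6,3 => slot 3
777: h=3, h2=8, probe 3,0 => slot 0
235: h=9, h2=6, probe 9,4 => slot 4
Table: [777, 385, 134, 77, 235, _, 66, _, _, 488, 33]

5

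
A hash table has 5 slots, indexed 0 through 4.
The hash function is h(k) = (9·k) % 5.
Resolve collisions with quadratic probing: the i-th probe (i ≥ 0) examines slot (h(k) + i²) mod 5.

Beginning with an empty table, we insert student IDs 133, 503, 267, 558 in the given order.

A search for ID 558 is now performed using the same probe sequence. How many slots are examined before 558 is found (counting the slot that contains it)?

133: h=2 → slot 2
503: h=2, probe 2,3 → slot 3
267: h=3, probe 3,4 → slot 4
558: h=2, probe 2,3,1 → slot 1
Table: [_, 558, 133, 503, 267]
Lookup 558: h=2, probe 2,3,1 → found at 1.

3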